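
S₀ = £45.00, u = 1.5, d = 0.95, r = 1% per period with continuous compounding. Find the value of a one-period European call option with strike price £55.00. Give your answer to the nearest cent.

£1.35

Risk-neutral probability p = (e^0.01 − 0.95)/(1.5 − 0.95) = 0.0601/0.5500 = 0.1092
Terminal stock prices: S_u = 67.5, S_d = 42.75
Terminal payoffs (S − K): max(12.5, 0) = 12.5, max(-12.25, 0) = 0
Node 0 (S = 45): V_0 = e^(−0.01)·[0.1092·12.5000 + 0.8908·0.0000] = 1.3512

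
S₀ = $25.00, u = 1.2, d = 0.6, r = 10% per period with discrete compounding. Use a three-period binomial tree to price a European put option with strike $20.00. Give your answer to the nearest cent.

$0.53

Risk-neutral probability p = (1 + 0.1 − 0.6)/(1.2 − 0.6) = 0.5000/0.6000 = 0.8333
Terminal stock prices: S_uuu = 43.2, S_uud = 21.6, S_udd = 10.8, S_ddd = 5.4
Terminal payoffs (K − S): max(-23.2, 0) = 0, max(-1.6, 0) = 0, max(9.2, 0) = 9.2, max(14.6, 0) = 14.6
Node uu (S = 36): V_uu = 1/1.1·[0.8333·0.0000 + 0.1667·0.0000] = 0.0000
Node ud (S = 18): V_ud = 1/1.1·[0.8333·0.0000 + 0.1667·9.2000] = 1.3939
Node dd (S = 9): V_dd = 1/1.1·[0.8333·9.2000 + 0.1667·14.6000] = 9.1818
Node u (S = 30): V_u = 1/1.1·[0.8333·0.0000 + 0.1667·1.3939] = 0.2112
Node d (S = 15): V_d = 1/1.1·[0.8333·1.3939 + 0.1667·9.1818] = 2.4472
Node 0 (S = 25): V_0 = 1/1.1·[0.8333·0.2112 + 0.1667·2.4472] = 0.5308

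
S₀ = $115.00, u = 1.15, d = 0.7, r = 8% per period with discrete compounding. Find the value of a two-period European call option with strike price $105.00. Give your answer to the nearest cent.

Risk-neutral probability p = (1 + 0.08 − 0.7)/(1.15 − 0.7) = 0.3800/0.4500 = 0.8444
Terminal stock prices: S_uu = 152.1, S_ud = 92.57, S_dd = 56.35
Terminal payoffs (S − K): max(47.09, 0) = 47.09, max(-12.43, 0) = 0, max(-48.65, 0) = 0
Node u (S = 132.2): V_u = 1/1.08·[0.8444·47.0875 + 0.1556·0.0000] = 36.8174
Node d (S = 80.5): V_d = 1/1.08·[0.8444·0.0000 + 0.1556·0.0000] = 0.0000
Node 0 (S = 115): V_0 = 1/1.08·[0.8444·36.8174 + 0.1556·0.0000] = 28.7873

$28.79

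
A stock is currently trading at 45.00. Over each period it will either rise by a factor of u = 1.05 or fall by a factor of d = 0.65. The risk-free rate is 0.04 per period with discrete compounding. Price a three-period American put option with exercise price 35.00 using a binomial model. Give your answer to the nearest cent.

Risk-neutral probability p = (1 + 0.04 − 0.65)/(1.05 − 0.65) = 0.3900/0.4000 = 0.9750
Terminal stock prices: S_uuu = 52.09, S_uud = 32.25, S_udd = 19.96, S_ddd = 12.36
Terminal payoffs (K − S): max(-17.09, 0) = 0, max(2.752, 0) = 2.752, max(15.04, 0) = 15.04, max(22.64, 0) = 22.64
Node uu (S = 49.61): continuation = 1/1.04·[0.9750·0.0000 + 0.0250·2.7519] = 0.0662; exercise value = 0.0000 ≤ continuation, so V_uu = 0.0662
Node ud (S = 30.71): continuation = 1/1.04·[0.9750·2.7519 + 0.0250·15.0369] = 2.9413; exercise value = 4.2875 > continuation, so V_ud = 4.2875 (exercise)
Node dd (S = 19.01): continuation = 1/1.04·[0.9750·15.0369 + 0.0250·22.6419] = 14.6413; exercise value = 15.9875 > continuation, so V_dd = 15.9875 (exercise)
Node u (S = 47.25): continuation = 1/1.04·[0.9750·0.0662 + 0.0250·4.2875] = 0.1651; exercise value = 0.0000 ≤ continuation, so V_u = 0.1651
Node d (S = 29.25): continuation = 1/1.04·[0.9750·4.2875 + 0.0250·15.9875] = 4.4038; exercise value = 5.7500 > continuation, so V_d = 5.7500 (exercise)
Node 0 (S = 45): continuation = 1/1.04·[0.9750·0.1651 + 0.0250·5.7500] = 0.2930; exercise value = 0.0000 ≤ continuation, so V_0 = 0.2930

0.29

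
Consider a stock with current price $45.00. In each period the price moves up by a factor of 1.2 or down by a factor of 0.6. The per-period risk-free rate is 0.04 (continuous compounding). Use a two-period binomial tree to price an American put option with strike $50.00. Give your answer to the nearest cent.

$9.03

Risk-neutral probability p = (e^0.04 − 0.6)/(1.2 − 0.6) = 0.4408/0.6000 = 0.7347
Terminal stock prices: S_uu = 64.8, S_ud = 32.4, S_dd = 16.2
Terminal payoffs (K − S): max(-14.8, 0) = 0, max(17.6, 0) = 17.6, max(33.8, 0) = 33.8
Node u (S = 54): continuation = e^(−0.04)·[0.7347·0.0000 + 0.2653·17.6000] = 4.4865; exercise value = 0.0000 ≤ continuation, so V_u = 4.4865
Node d (S = 27): continuation = e^(−0.04)·[0.7347·17.6000 + 0.2653·33.8000] = 21.0395; exercise value = 23.0000 > continuation, so V_d = 23.0000 (exercise)
Node 0 (S = 45): continuation = e^(−0.04)·[0.7347·4.4865 + 0.2653·23.0000] = 9.0299; exercise value = 5.0000 ≤ continuation, so V_0 = 9.0299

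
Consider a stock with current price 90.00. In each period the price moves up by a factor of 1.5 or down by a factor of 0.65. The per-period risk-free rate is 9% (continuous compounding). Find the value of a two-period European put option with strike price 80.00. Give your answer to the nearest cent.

Risk-neutral probability p = (e^0.09 − 0.65)/(1.5 − 0.65) = 0.4442/0.8500 = 0.5226
Terminal stock prices: S_uu = 202.5, S_ud = 87.75, S_dd = 38.03
Terminal payoffs (K − S): max(-122.5, 0) = 0, max(-7.75, 0) = 0, max(41.97, 0) = 41.97
Node u (S = 135): V_u = e^(−0.09)·[0.5226·0.0000 + 0.4774·0.0000] = 0.0000
Node d (S = 58.5): V_d = e^(−0.09)·[0.5226·0.0000 + 0.4774·41.9750] = 18.3158
Node 0 (S = 90): V_0 = e^(−0.09)·[0.5226·0.0000 + 0.4774·18.3158] = 7.9921

7.99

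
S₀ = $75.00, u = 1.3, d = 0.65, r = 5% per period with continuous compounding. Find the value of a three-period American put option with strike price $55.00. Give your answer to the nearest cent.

Risk-neutral probability p = (e^0.05 − 0.65)/(1.3 − 0.65) = 0.4013/0.6500 = 0.6173
Terminal stock prices: S_uuu = 164.8, S_uud = 82.39, S_udd = 41.19, S_ddd = 20.6
Terminal payoffs (K − S): max(-109.8, 0) = 0, max(-27.39, 0) = 0, max(13.81, 0) = 13.81, max(34.4, 0) = 34.4
Node uu (S = 126.8): continuation = e^(−0.05)·[0.6173·0.0000 + 0.3827·0.0000] = 0.0000; exercise value = 0.0000 ≤ continuation, so V_uu = 0.0000
Node ud (S = 63.38): continuation = e^(−0.05)·[0.6173·0.0000 + 0.3827·13.8062] = 5.0254; exercise value = 0.0000 ≤ continuation, so V_ud = 5.0254
Node dd (S = 31.69): continuation = e^(−0.05)·[0.6173·13.8062 + 0.3827·34.4031] = 20.6301; exercise value = 23.3125 > continuation, so V_dd = 23.3125 (exercise)
Node u (S = 97.5): continuation = e^(−0.05)·[0.6173·0.0000 + 0.3827·5.0254] = 1.8292; exercise value = 0.0000 ≤ continuation, so V_u = 1.8292
Node d (S = 48.75): continuation = e^(−0.05)·[0.6173·5.0254 + 0.3827·23.3125] = 11.4368; exercise value = 6.2500 ≤ continuation, so V_d = 11.4368
Node 0 (S = 75): continuation = e^(−0.05)·[0.6173·1.8292 + 0.3827·11.4368] = 5.2372; exercise value = 0.0000 ≤ continuation, so V_0 = 5.2372

$5.24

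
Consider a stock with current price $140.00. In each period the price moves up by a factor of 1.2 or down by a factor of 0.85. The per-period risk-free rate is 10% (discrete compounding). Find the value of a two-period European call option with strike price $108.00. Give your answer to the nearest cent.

Risk-neutral probability p = (1 + 0.1 − 0.85)/(1.2 − 0.85) = 0.2500/0.3500 = 0.7143
Terminal stock prices: S_uu = 201.6, S_ud = 142.8, S_dd = 101.1
Terminal payoffs (S − K): max(93.6, 0) = 93.6, max(34.8, 0) = 34.8, max(-6.85, 0) = 0
Node u (S = 168): V_u = 1/1.1·[0.7143·93.6000 + 0.2857·34.8000] = 69.8182
Node d (S = 119): V_d = 1/1.1·[0.7143·34.8000 + 0.2857·0.0000] = 22.5974
Node 0 (S = 140): V_0 = 1/1.1·[0.7143·69.8182 + 0.2857·22.5974] = 51.2059

$51.21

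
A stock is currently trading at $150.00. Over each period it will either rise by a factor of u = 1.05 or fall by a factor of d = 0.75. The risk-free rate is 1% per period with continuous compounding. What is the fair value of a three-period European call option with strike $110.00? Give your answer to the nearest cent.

Risk-neutral probability p = (e^0.01 − 0.75)/(1.05 − 0.75) = 0.2601/0.3000 = 0.8668
Terminal stock prices: S_uuu = 173.6, S_uud = 124, S_udd = 88.59, S_ddd = 63.28
Terminal payoffs (S − K): max(63.64, 0) = 63.64, max(14.03, 0) = 14.03, max(-21.41, 0) = 0, max(-46.72, 0) = 0
Node uu (S = 165.4): V_uu = e^(−0.01)·[0.8668·63.6438 + 0.1332·14.0312] = 56.4695
Node ud (S = 118.1): V_ud = e^(−0.01)·[0.8668·14.0312 + 0.1332·0.0000] = 12.0417
Node dd (S = 84.38): V_dd = e^(−0.01)·[0.8668·0.0000 + 0.1332·0.0000] = 0.0000
Node u (S = 157.5): V_u = e^(−0.01)·[0.8668·56.4695 + 0.1332·12.0417] = 50.0502
Node d (S = 112.5): V_d = e^(−0.01)·[0.8668·12.0417 + 0.1332·0.0000] = 10.3343
Node 0 (S = 150): V_0 = e^(−0.01)·[0.8668·50.0502 + 0.1332·10.3343] = 44.3160

$44.32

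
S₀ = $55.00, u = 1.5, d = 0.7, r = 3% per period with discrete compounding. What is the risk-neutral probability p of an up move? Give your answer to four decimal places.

p = 0.4125

Risk-neutral probability p = (1 + 0.03 − 0.7)/(1.5 − 0.7) = 0.3300/0.8000 = 0.4125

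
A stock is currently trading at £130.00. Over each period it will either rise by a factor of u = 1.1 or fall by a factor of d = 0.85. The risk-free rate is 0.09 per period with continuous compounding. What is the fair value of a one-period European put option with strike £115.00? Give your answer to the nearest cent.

Risk-neutral probability p = (e^0.09 − 0.85)/(1.1 − 0.85) = 0.2442/0.2500 = 0.9767
Terminal stock prices: S_u = 143, S_d = 110.5
Terminal payoffs (K − S): max(-28, 0) = 0, max(4.5, 0) = 4.5
Node 0 (S = 130): V_0 = e^(−0.09)·[0.9767·0.0000 + 0.0233·4.5000] = 0.0958

£0.10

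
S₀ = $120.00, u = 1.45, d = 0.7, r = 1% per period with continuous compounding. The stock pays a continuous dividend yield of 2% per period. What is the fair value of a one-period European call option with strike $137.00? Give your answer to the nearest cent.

Per-period risk-free factor R = e^0.01 = 1.0101; dividend-adjusted growth = e^(0.01−0.02) = 0.9900.
Risk-neutral probability p = (0.9900 − 0.7)/(1.45 − 0.7) = 0.2900/0.7500 = 0.3867
Terminal stock prices: S_u = 174, S_d = 84
Terminal payoffs (S − K): max(37, 0) = 37, max(-53, 0) = 0
Node 0 (S = 120): V_0 = e^(−0.01)·[0.3867·37.0000 + 0.6133·0.0000] = 14.1667

$14.17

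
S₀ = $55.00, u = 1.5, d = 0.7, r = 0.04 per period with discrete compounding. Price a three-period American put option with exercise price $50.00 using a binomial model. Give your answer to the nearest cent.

Risk-neutral probability p = (1 + 0.04 − 0.7)/(1.5 − 0.7) = 0.3400/0.8000 = 0.4250
Terminal stock prices: S_uuu = 185.6, S_uud = 86.62, S_udd = 40.42, S_ddd = 18.86
Terminal payoffs (K − S): max(-135.6, 0) = 0, max(-36.62, 0) = 0, max(9.575, 0) = 9.575, max(31.14, 0) = 31.14
Node uu (S = 123.8): continuation = 1/1.04·[0.4250·0.0000 + 0.5750·0.0000] = 0.0000; exercise value = 0.0000 ≤ continuation, so V_uu = 0.0000
Node ud (S = 57.75): continuation = 1/1.04·[0.4250·0.0000 + 0.5750·9.5750] = 5.2939; exercise value = 0.0000 ≤ continuation, so V_ud = 5.2939
Node dd (S = 26.95): continuation = 1/1.04·[0.4250·9.5750 + 0.5750·31.1350] = 21.1269; exercise value = 23.0500 > continuation, so V_dd = 23.0500 (exercise)
Node u (S = 82.5): continuation = 1/1.04·[0.4250·0.0000 + 0.5750·5.2939] = 2.9269; exercise value = 0.0000 ≤ continuation, so V_u = 2.9269
Node d (S = 38.5): continuation = 1/1.04·[0.4250·5.2939 + 0.5750·23.0500] = 14.9074; exercise value = 11.5000 ≤ continuation, so V_d = 14.9074
Node 0 (S = 55): continuation = 1/1.04·[0.4250·2.9269 + 0.5750·14.9074] = 9.4381; exercise value = 0.0000 ≤ continuation, so V_0 = 9.4381

$9.44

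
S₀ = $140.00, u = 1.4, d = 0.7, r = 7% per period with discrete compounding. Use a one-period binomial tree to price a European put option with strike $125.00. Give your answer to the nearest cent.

Risk-neutral probability p = (1 + 0.07 − 0.7)/(1.4 − 0.7) = 0.3700/0.7000 = 0.5286
Terminal stock prices: S_u = 196, S_d = 98
Terminal payoffs (K − S): max(-71, 0) = 0, max(27, 0) = 27
Node 0 (S = 140): V_0 = 1/1.07·[0.5286·0.0000 + 0.4714·27.0000] = 11.8959

$11.90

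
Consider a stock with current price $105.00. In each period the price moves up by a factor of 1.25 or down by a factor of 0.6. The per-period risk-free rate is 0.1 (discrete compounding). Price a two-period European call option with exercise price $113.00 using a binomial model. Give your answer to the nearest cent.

Risk-neutral probability p = (1 + 0.1 − 0.6)/(1.25 − 0.6) = 0.5000/0.6500 = 0.7692
Terminal stock prices: S_uu = 164.1, S_ud = 78.75, S_dd = 37.8
Terminal payoffs (S − K): max(51.06, 0) = 51.06, max(-34.25, 0) = 0, max(-75.2, 0) = 0
Node u (S = 131.2): V_u = 1/1.1·[0.7692·51.0625 + 0.2308·0.0000] = 35.7080
Node d (S = 63): V_d = 1/1.1·[0.7692·0.0000 + 0.2308·0.0000] = 0.0000
Node 0 (S = 105): V_0 = 1/1.1·[0.7692·35.7080 + 0.2308·0.0000] = 24.9707

$24.97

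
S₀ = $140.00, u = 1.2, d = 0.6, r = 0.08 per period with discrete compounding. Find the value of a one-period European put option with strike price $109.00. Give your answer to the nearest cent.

$4.63

Risk-neutral probability p = (1 + 0.08 − 0.6)/(1.2 − 0.6) = 0.4800/0.6000 = 0.8000
Terminal stock prices: S_u = 168, S_d = 84
Terminal payoffs (K − S): max(-59, 0) = 0, max(25, 0) = 25
Node 0 (S = 140): V_0 = 1/1.08·[0.8000·0.0000 + 0.2000·25.0000] = 4.6296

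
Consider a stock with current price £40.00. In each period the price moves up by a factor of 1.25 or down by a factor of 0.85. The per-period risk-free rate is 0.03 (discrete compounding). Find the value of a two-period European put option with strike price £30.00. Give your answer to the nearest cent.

Risk-neutral probability p = (1 + 0.03 − 0.85)/(1.25 − 0.85) = 0.1800/0.4000 = 0.4500
Terminal stock prices: S_uu = 62.5, S_ud = 42.5, S_dd = 28.9
Terminal payoffs (K − S): max(-32.5, 0) = 0, max(-12.5, 0) = 0, max(1.1, 0) = 1.1
Node u (S = 50): V_u = 1/1.03·[0.4500·0.0000 + 0.5500·0.0000] = 0.0000
Node d (S = 34): V_d = 1/1.03·[0.4500·0.0000 + 0.5500·1.1000] = 0.5874
Node 0 (S = 40): V_0 = 1/1.03·[0.4500·0.0000 + 0.5500·0.5874] = 0.3136

£0.31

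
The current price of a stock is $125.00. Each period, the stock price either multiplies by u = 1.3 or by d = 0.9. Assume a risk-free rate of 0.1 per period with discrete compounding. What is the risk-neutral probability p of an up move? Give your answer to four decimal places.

Risk-neutral probability p = (1 + 0.1 − 0.9)/(1.3 − 0.9) = 0.2000/0.4000 = 0.5000

p = 0.5000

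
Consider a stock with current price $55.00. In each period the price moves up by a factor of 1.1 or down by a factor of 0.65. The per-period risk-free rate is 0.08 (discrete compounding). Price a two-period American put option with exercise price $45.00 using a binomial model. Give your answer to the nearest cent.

Risk-neutral probability p = (1 + 0.08 − 0.65)/(1.1 − 0.65) = 0.4300/0.4500 = 0.9556
Terminal stock prices: S_uu = 66.55, S_ud = 39.33, S_dd = 23.24
Terminal payoffs (K − S): max(-21.55, 0) = 0, max(5.675, 0) = 5.675, max(21.76, 0) = 21.76
Node u (S = 60.5): continuation = 1/1.08·[0.9556·0.0000 + 0.0444·5.6750] = 0.2335; exercise value = 0.0000 ≤ continuation, so V_u = 0.2335
Node d (S = 35.75): continuation = 1/1.08·[0.9556·5.6750 + 0.0444·21.7625] = 5.9167; exercise value = 9.2500 > continuation, so V_d = 9.2500 (exercise)
Node 0 (S = 55): continuation = 1/1.08·[0.9556·0.2335 + 0.0444·9.2500] = 0.5873; exercise value = 0.0000 ≤ continuation, so V_0 = 0.5873

$0.59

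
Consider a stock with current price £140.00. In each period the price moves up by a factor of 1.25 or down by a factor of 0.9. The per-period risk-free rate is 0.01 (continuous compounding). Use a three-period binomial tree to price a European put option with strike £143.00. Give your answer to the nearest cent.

Risk-neutral probability p = (e^0.01 − 0.9)/(1.25 − 0.9) = 0.1101/0.3500 = 0.3144
Terminal stock prices: S_uuu = 273.4, S_uud = 196.9, S_udd = 141.8, S_ddd = 102.1
Terminal payoffs (K − S): max(-130.4, 0) = 0, max(-53.88, 0) = 0, max(1.25, 0) = 1.25, max(40.94, 0) = 40.94
Node uu (S = 218.8): V_uu = e^(−0.01)·[0.3144·0.0000 + 0.6856·0.0000] = 0.0000
Node ud (S = 157.5): V_ud = e^(−0.01)·[0.3144·0.0000 + 0.6856·1.2500] = 0.8484
Node dd (S = 113.4): V_dd = e^(−0.01)·[0.3144·1.2500 + 0.6856·40.9400] = 28.1771
Node u (S = 175): V_u = e^(−0.01)·[0.3144·0.0000 + 0.6856·0.8484] = 0.5759
Node d (S = 126): V_d = e^(−0.01)·[0.3144·0.8484 + 0.6856·28.1771] = 19.3893
Node 0 (S = 140): V_0 = e^(−0.01)·[0.3144·0.5759 + 0.6856·19.3893] = 13.3398

£13.34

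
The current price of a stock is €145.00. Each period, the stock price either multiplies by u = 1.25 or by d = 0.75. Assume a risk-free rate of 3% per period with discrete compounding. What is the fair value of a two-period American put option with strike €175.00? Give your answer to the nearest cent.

Risk-neutral probability p = (1 + 0.03 − 0.75)/(1.25 − 0.75) = 0.2800/0.5000 = 0.5600
Terminal stock prices: S_uu = 226.6, S_ud = 135.9, S_dd = 81.56
Terminal payoffs (K − S): max(-51.56, 0) = 0, max(39.06, 0) = 39.06, max(93.44, 0) = 93.44
Node u (S = 181.2): continuation = 1/1.03·[0.5600·0.0000 + 0.4400·39.0625] = 16.6869; exercise value = 0.0000 ≤ continuation, so V_u = 16.6869
Node d (S = 108.8): continuation = 1/1.03·[0.5600·39.0625 + 0.4400·93.4375] = 61.1529; exercise value = 66.2500 > continuation, so V_d = 66.2500 (exercise)
Node 0 (S = 145): continuation = 1/1.03·[0.5600·16.6869 + 0.4400·66.2500] = 37.3735; exercise value = 30.0000 ≤ continuation, so V_0 = 37.3735

€37.37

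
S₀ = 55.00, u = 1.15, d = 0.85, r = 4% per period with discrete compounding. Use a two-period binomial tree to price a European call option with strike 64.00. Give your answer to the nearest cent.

3.24

Risk-neutral probability p = (1 + 0.04 − 0.85)/(1.15 − 0.85) = 0.1900/0.3000 = 0.6333
Terminal stock prices: S_uu = 72.74, S_ud = 53.76, S_dd = 39.74
Terminal payoffs (S − K): max(8.737, 0) = 8.737, max(-10.24, 0) = 0, max(-24.26, 0) = 0
Node u (S = 63.25): V_u = 1/1.04·[0.6333·8.7375 + 0.3667·0.0000] = 5.3209
Node d (S = 46.75): V_d = 1/1.04·[0.6333·0.0000 + 0.3667·0.0000] = 0.0000
Node 0 (S = 55): V_0 = 1/1.04·[0.6333·5.3209 + 0.3667·0.0000] = 3.2403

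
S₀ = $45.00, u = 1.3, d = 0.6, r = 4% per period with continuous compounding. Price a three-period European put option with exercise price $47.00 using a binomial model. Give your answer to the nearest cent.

Risk-neutral probability p = (e^0.04 − 0.6)/(1.3 − 0.6) = 0.4408/0.7000 = 0.6297
Terminal stock prices: S_uuu = 98.87, S_uud = 45.63, S_udd = 21.06, S_ddd = 9.72
Terminal payoffs (K − S): max(-51.87, 0) = 0, max(1.37, 0) = 1.37, max(25.94, 0) = 25.94, max(37.28, 0) = 37.28
Node uu (S = 76.05): V_uu = e^(−0.04)·[0.6297·0.0000 + 0.3703·1.3700] = 0.4874
Node ud (S = 35.1): V_ud = e^(−0.04)·[0.6297·1.3700 + 0.3703·25.9400] = 10.0571
Node dd (S = 16.2): V_dd = e^(−0.04)·[0.6297·25.9400 + 0.3703·37.2800] = 28.9571
Node u (S = 58.5): V_u = e^(−0.04)·[0.6297·0.4874 + 0.3703·10.0571] = 3.8727
Node d (S = 27): V_d = e^(−0.04)·[0.6297·10.0571 + 0.3703·28.9571] = 16.3865
Node 0 (S = 45): V_0 = e^(−0.04)·[0.6297·3.8727 + 0.3703·16.3865] = 8.1727

$8.17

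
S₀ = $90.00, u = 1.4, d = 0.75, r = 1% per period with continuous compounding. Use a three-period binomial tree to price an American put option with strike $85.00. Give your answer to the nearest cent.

$16.07

Risk-neutral probability p = (e^0.01 − 0.75)/(1.4 − 0.75) = 0.2601/0.6500 = 0.4001
Terminal stock prices: S_uuu = 247, S_uud = 132.3, S_udd = 70.87, S_ddd = 37.97
Terminal payoffs (K − S): max(-162, 0) = 0, max(-47.3, 0) = 0, max(14.13, 0) = 14.13, max(47.03, 0) = 47.03
Node uu (S = 176.4): continuation = e^(−0.01)·[0.4001·0.0000 + 0.5999·0.0000] = 0.0000; exercise value = 0.0000 ≤ continuation, so V_uu = 0.0000
Node ud (S = 94.5): continuation = e^(−0.01)·[0.4001·0.0000 + 0.5999·14.1250] = 8.3896; exercise value = 0.0000 ≤ continuation, so V_ud = 8.3896
Node dd (S = 50.62): continuation = e^(−0.01)·[0.4001·14.1250 + 0.5999·47.0312] = 33.5292; exercise value = 34.3750 > continuation, so V_dd = 34.3750 (exercise)
Node u (S = 126): continuation = e^(−0.01)·[0.4001·0.0000 + 0.5999·8.3896] = 4.9830; exercise value = 0.0000 ≤ continuation, so V_u = 4.9830
Node d (S = 67.5): continuation = e^(−0.01)·[0.4001·8.3896 + 0.5999·34.3750] = 23.7402; exercise value = 17.5000 ≤ continuation, so V_d = 23.7402
Node 0 (S = 90): continuation = e^(−0.01)·[0.4001·4.9830 + 0.5999·23.7402] = 16.0744; exercise value = 0.0000 ≤ continuation, so V_0 = 16.0744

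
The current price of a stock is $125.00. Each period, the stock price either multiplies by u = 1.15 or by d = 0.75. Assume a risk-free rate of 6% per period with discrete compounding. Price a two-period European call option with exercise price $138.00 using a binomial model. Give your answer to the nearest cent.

$14.60

Risk-neutral probability p = (1 + 0.06 − 0.75)/(1.15 − 0.75) = 0.3100/0.4000 = 0.7750
Terminal stock prices: S_uu = 165.3, S_ud = 107.8, S_dd = 70.31
Terminal payoffs (S − K): max(27.31, 0) = 27.31, max(-30.19, 0) = 0, max(-67.69, 0) = 0
Node u (S = 143.8): V_u = 1/1.06·[0.7750·27.3125 + 0.2250·0.0000] = 19.9690
Node d (S = 93.75): V_d = 1/1.06·[0.7750·0.0000 + 0.2250·0.0000] = 0.0000
Node 0 (S = 125): V_0 = 1/1.06·[0.7750·19.9690 + 0.2250·0.0000] = 14.6000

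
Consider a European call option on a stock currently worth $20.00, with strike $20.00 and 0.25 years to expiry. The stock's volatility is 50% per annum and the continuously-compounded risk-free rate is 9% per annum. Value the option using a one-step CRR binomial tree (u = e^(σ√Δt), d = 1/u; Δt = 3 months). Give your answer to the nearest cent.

CRR parameters: u = e^(σ√Δt) = e^(0.5·√0.25) = 1.2840, d = 1/u = 0.7788
Per-period rate: rΔt = 0.09·0.25 = 0.0225, so R = e^0.0225 = 1.0228
Risk-neutral probability p = (e^0.0225 − 0.7788)/(1.2840 − 0.7788) = 0.2440/0.5052 = 0.4829
Terminal stock prices: S_u = 25.68, S_d = 15.58
Terminal payoffs (S − K): max(5.681, 0) = 5.681, max(-4.424, 0) = 0
Node 0 (S = 20): V_0 = e^(−0.0225)·[0.4829·5.6805 + 0.5171·0.0000] = 2.6819

$2.68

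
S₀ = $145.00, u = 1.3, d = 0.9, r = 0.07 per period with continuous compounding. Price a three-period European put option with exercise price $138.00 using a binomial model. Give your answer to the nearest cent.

Risk-neutral probability p = (e^0.07 − 0.9)/(1.3 − 0.9) = 0.1725/0.4000 = 0.4313
Terminal stock prices: S_uuu = 318.6, S_uud = 220.5, S_udd = 152.7, S_ddd = 105.7
Terminal payoffs (K − S): max(-180.6, 0) = 0, max(-82.55, 0) = 0, max(-14.69, 0) = 0, max(32.29, 0) = 32.29
Node uu (S = 245.1): V_uu = e^(−0.07)·[0.4313·0.0000 + 0.5687·0.0000] = 0.0000
Node ud (S = 169.7): V_ud = e^(−0.07)·[0.4313·0.0000 + 0.5687·0.0000] = 0.0000
Node dd (S = 117.5): V_dd = e^(−0.07)·[0.4313·0.0000 + 0.5687·32.2950] = 17.1254
Node u (S = 188.5): V_u = e^(−0.07)·[0.4313·0.0000 + 0.5687·0.0000] = 0.0000
Node d (S = 130.5): V_d = e^(−0.07)·[0.4313·0.0000 + 0.5687·17.1254] = 9.0813
Node 0 (S = 145): V_0 = e^(−0.07)·[0.4313·0.0000 + 0.5687·9.0813] = 4.8156

$4.82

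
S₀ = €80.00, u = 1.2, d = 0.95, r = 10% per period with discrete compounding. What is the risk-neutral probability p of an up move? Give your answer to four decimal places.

p = 0.6000

Risk-neutral probability p = (1 + 0.1 − 0.95)/(1.2 − 0.95) = 0.1500/0.2500 = 0.6000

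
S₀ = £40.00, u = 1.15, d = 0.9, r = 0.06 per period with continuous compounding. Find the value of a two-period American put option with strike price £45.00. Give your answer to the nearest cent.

Risk-neutral probability p = (e^0.06 − 0.9)/(1.15 − 0.9) = 0.1618/0.2500 = 0.6473
Terminal stock prices: S_uu = 52.9, S_ud = 41.4, S_dd = 32.4
Terminal payoffs (K − S): max(-7.9, 0) = 0, max(3.6, 0) = 3.6, max(12.6, 0) = 12.6
Node u (S = 46): continuation = e^(−0.06)·[0.6473·0.0000 + 0.3527·3.6000] = 1.1956; exercise value = 0.0000 ≤ continuation, so V_u = 1.1956
Node d (S = 36): continuation = e^(−0.06)·[0.6473·3.6000 + 0.3527·12.6000] = 6.3794; exercise value = 9.0000 > continuation, so V_d = 9.0000 (exercise)
Node 0 (S = 40): continuation = e^(−0.06)·[0.6473·1.1956 + 0.3527·9.0000] = 3.7180; exercise value = 5.0000 > continuation, so V_0 = 5.0000 (exercise)

£5.00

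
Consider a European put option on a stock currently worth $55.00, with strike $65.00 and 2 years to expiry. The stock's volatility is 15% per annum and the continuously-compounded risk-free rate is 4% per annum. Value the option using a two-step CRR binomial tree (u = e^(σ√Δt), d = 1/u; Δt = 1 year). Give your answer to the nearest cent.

$8.05

CRR parameters: u = e^(σ√Δt) = e^(0.15·√1) = 1.1618, d = 1/u = 0.8607
Per-period rate: rΔt = 0.04·1 = 0.04, so R = e^0.04 = 1.0408
Risk-neutral probability p = (e^0.04 − 0.8607)/(1.1618 − 0.8607) = 0.1801/0.3011 = 0.5981
Terminal stock prices: S_uu = 74.24, S_ud = 55, S_dd = 40.75
Terminal payoffs (K − S): max(-9.242, 0) = 0, max(10, 0) = 10, max(24.25, 0) = 24.25
Node u (S = 63.9): V_u = e^(−0.04)·[0.5981·0.0000 + 0.4019·10.0000] = 3.8614
Node d (S = 47.34): V_d = e^(−0.04)·[0.5981·10.0000 + 0.4019·24.2550] = 15.1124
Node 0 (S = 55): V_0 = e^(−0.04)·[0.5981·3.8614 + 0.4019·15.1124] = 8.0545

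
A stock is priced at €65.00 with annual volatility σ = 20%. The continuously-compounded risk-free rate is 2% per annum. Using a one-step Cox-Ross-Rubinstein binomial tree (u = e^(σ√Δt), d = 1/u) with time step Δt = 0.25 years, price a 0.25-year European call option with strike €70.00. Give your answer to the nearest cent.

€0.91

CRR parameters: u = e^(σ√Δt) = e^(0.2·√0.25) = 1.1052, d = 1/u = 0.9048
Per-period rate: rΔt = 0.02·0.25 = 0.005, so R = e^0.005 = 1.0050
Risk-neutral probability p = (e^0.005 − 0.9048)/(1.1052 − 0.9048) = 0.1002/0.2003 = 0.5000
Terminal stock prices: S_u = 71.84, S_d = 58.81
Terminal payoffs (S − K): max(1.836, 0) = 1.836, max(-11.19, 0) = 0
Node 0 (S = 65): V_0 = e^(−0.005)·[0.5000·1.8361 + 0.5000·0.0000] = 0.9136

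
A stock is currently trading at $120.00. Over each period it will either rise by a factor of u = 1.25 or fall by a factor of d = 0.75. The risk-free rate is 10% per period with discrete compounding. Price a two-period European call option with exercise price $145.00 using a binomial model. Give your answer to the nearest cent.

Risk-neutral probability p = (1 + 0.1 − 0.75)/(1.25 − 0.75) = 0.3500/0.5000 = 0.7000
Terminal stock prices: S_uu = 187.5, S_ud = 112.5, S_dd = 67.5
Terminal payoffs (S − K): max(42.5, 0) = 42.5, max(-32.5, 0) = 0, max(-77.5, 0) = 0
Node u (S = 150): V_u = 1/1.1·[0.7000·42.5000 + 0.3000·0.0000] = 27.0455
Node d (S = 90): V_d = 1/1.1·[0.7000·0.0000 + 0.3000·0.0000] = 0.0000
Node 0 (S = 120): V_0 = 1/1.1·[0.7000·27.0455 + 0.3000·0.0000] = 17.2107

$17.21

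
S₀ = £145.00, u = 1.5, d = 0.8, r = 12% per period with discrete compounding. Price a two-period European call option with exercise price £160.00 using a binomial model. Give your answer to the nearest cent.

Risk-neutral probability p = (1 + 0.12 − 0.8)/(1.5 − 0.8) = 0.3200/0.7000 = 0.4571
Terminal stock prices: S_uu = 326.2, S_ud = 174, S_dd = 92.8
Terminal payoffs (S − K): max(166.2, 0) = 166.2, max(14, 0) = 14, max(-67.2, 0) = 0
Node u (S = 217.5): V_u = 1/1.12·[0.4571·166.2500 + 0.5429·14.0000] = 74.6429
Node d (S = 116): V_d = 1/1.12·[0.4571·14.0000 + 0.5429·0.0000] = 5.7143
Node 0 (S = 145): V_0 = 1/1.12·[0.4571·74.6429 + 0.5429·5.7143] = 33.2362

£33.24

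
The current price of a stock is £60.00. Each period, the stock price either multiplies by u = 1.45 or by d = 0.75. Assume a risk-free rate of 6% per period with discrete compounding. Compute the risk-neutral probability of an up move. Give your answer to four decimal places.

p = 0.4429

Risk-neutral probability p = (1 + 0.06 − 0.75)/(1.45 − 0.75) = 0.3100/0.7000 = 0.4429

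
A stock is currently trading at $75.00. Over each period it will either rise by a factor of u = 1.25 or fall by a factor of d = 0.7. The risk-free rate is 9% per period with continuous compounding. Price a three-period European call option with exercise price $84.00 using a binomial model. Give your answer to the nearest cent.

$17.56

Risk-neutral probability p = (e^0.09 − 0.7)/(1.25 − 0.7) = 0.3942/0.5500 = 0.7167
Terminal stock prices: S_uuu = 146.5, S_uud = 82.03, S_udd = 45.94, S_ddd = 25.72
Terminal payoffs (S − K): max(62.48, 0) = 62.48, max(-1.969, 0) = 0, max(-38.06, 0) = 0, max(-58.28, 0) = 0
Node uu (S = 117.2): V_uu = e^(−0.09)·[0.7167·62.4844 + 0.2833·0.0000] = 40.9271
Node ud (S = 65.62): V_ud = e^(−0.09)·[0.7167·0.0000 + 0.2833·0.0000] = 0.0000
Node dd (S = 36.75): V_dd = e^(−0.09)·[0.7167·0.0000 + 0.2833·0.0000] = 0.0000
Node u (S = 93.75): V_u = e^(−0.09)·[0.7167·40.9271 + 0.2833·0.0000] = 26.8071
Node d (S = 52.5): V_d = e^(−0.09)·[0.7167·0.0000 + 0.2833·0.0000] = 0.0000
Node 0 (S = 75): V_0 = e^(−0.09)·[0.7167·26.8071 + 0.2833·0.0000] = 17.5586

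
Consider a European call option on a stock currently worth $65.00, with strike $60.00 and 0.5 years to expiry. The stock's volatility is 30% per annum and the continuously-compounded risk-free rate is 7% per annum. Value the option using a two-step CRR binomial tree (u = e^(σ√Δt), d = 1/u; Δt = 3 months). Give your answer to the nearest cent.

CRR parameters: u = e^(σ√Δt) = e^(0.3·√0.25) = 1.1618, d = 1/u = 0.8607
Per-period rate: rΔt = 0.07·0.25 = 0.0175, so R = e^0.0175 = 1.0177
Risk-neutral probability p = (e^0.0175 − 0.8607)/(1.1618 − 0.8607) = 0.1569/0.3011 = 0.5212
Terminal stock prices: S_uu = 87.74, S_ud = 65, S_dd = 48.15
Terminal payoffs (S − K): max(27.74, 0) = 27.74, max(5, 0) = 5, max(-11.85, 0) = 0
Node u (S = 75.52): V_u = e^(−0.0175)·[0.5212·27.7408 + 0.4788·5.0000] = 16.5601
Node d (S = 55.95): V_d = e^(−0.0175)·[0.5212·5.0000 + 0.4788·0.0000] = 2.5608
Node 0 (S = 65): V_0 = e^(−0.0175)·[0.5212·16.5601 + 0.4788·2.5608] = 9.6862

$9.69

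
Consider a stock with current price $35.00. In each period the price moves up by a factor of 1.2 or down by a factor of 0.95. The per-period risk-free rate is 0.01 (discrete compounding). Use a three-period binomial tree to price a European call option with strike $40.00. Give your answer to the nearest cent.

Risk-neutral probability p = (1 + 0.01 − 0.95)/(1.2 − 0.95) = 0.0600/0.2500 = 0.2400
Terminal stock prices: S_uuu = 60.48, S_uud = 47.88, S_udd = 37.91, S_ddd = 30.01
Terminal payoffs (S − K): max(20.48, 0) = 20.48, max(7.88, 0) = 7.88, max(-2.095, 0) = 0, max(-9.992, 0) = 0
Node uu (S = 50.4): V_uu = 1/1.01·[0.2400·20.4800 + 0.7600·7.8800] = 10.7960
Node ud (S = 39.9): V_ud = 1/1.01·[0.2400·7.8800 + 0.7600·0.0000] = 1.8725
Node dd (S = 31.59): V_dd = 1/1.01·[0.2400·0.0000 + 0.7600·0.0000] = 0.0000
Node u (S = 42): V_u = 1/1.01·[0.2400·10.7960 + 0.7600·1.8725] = 3.9744
Node d (S = 33.25): V_d = 1/1.01·[0.2400·1.8725 + 0.7600·0.0000] = 0.4449
Node 0 (S = 35): V_0 = 1/1.01·[0.2400·3.9744 + 0.7600·0.4449] = 1.2792

$1.28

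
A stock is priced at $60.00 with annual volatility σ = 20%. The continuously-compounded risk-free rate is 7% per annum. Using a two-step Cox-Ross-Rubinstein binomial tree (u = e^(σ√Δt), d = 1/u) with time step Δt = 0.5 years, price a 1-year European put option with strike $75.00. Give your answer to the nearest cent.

CRR parameters: u = e^(σ√Δt) = e^(0.2·√0.5) = 1.1519, d = 1/u = 0.8681
Per-period rate: rΔt = 0.07·0.5 = 0.035, so R = e^0.035 = 1.0356
Risk-neutral probability p = (e^0.035 − 0.8681)/(1.1519 − 0.8681) = 0.1675/0.2838 = 0.5902
Terminal stock prices: S_uu = 79.61, S_ud = 60, S_dd = 45.22
Terminal payoffs (K − S): max(-4.614, 0) = 0, max(15, 0) = 15, max(29.78, 0) = 29.78
Node u (S = 69.11): V_u = e^(−0.035)·[0.5902·0.0000 + 0.4098·15.0000] = 5.9353
Node d (S = 52.09): V_d = e^(−0.035)·[0.5902·15.0000 + 0.4098·29.7817] = 20.3330
Node 0 (S = 60): V_0 = e^(−0.035)·[0.5902·5.9353 + 0.4098·20.3330] = 11.4281

$11.43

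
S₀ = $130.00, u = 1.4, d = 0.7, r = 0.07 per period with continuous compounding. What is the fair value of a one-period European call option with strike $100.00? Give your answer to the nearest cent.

Risk-neutral probability p = (e^0.07 − 0.7)/(1.4 − 0.7) = 0.3725/0.7000 = 0.5322
Terminal stock prices: S_u = 182, S_d = 91
Terminal payoffs (S − K): max(82, 0) = 82, max(-9, 0) = 0
Node 0 (S = 130): V_0 = e^(−0.07)·[0.5322·82.0000 + 0.4678·0.0000] = 40.6866

$40.69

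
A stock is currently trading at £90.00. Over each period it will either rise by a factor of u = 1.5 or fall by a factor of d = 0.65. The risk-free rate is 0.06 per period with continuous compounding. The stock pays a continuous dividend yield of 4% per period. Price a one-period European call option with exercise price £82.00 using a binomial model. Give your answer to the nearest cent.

£21.74

Per-period risk-free factor R = e^0.06 = 1.0618; dividend-adjusted growth = e^(0.06−0.04) = 1.0202.
Risk-neutral probability p = (1.0202 − 0.65)/(1.5 − 0.65) = 0.3702/0.8500 = 0.4355
Terminal stock prices: S_u = 135, S_d = 58.5
Terminal payoffs (S − K): max(53, 0) = 53, max(-23.5, 0) = 0
Node 0 (S = 90): V_0 = e^(−0.06)·[0.4355·53.0000 + 0.5645·0.0000] = 21.7389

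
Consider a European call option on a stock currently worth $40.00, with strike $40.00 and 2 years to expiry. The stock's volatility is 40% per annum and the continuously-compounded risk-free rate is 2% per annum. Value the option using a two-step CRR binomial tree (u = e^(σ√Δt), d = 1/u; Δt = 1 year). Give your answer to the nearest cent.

$8.54

CRR parameters: u = e^(σ√Δt) = e^(0.4·√1) = 1.4918, d = 1/u = 0.6703
Per-period rate: rΔt = 0.02·1 = 0.02, so R = e^0.02 = 1.0202
Risk-neutral probability p = (e^0.02 − 0.6703)/(1.4918 − 0.6703) = 0.3499/0.8215 = 0.4259
Terminal stock prices: S_uu = 89.02, S_ud = 40, S_dd = 17.97
Terminal payoffs (S − K): max(49.02, 0) = 49.02, max(0, 0) = 0, max(-22.03, 0) = 0
Node u (S = 59.67): V_u = e^(−0.02)·[0.4259·49.0216 + 0.5741·0.0000] = 20.4650
Node d (S = 26.81): V_d = e^(−0.02)·[0.4259·0.0000 + 0.5741·0.0000] = 0.0000
Node 0 (S = 40): V_0 = e^(−0.02)·[0.4259·20.4650 + 0.5741·0.0000] = 8.5435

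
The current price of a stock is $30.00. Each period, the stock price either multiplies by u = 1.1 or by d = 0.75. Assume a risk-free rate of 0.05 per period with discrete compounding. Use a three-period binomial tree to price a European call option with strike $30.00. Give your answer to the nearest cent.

Risk-neutral probability p = (1 + 0.05 − 0.75)/(1.1 − 0.75) = 0.3000/0.3500 = 0.8571
Terminal stock prices: S_uuu = 39.93, S_uud = 27.23, S_udd = 18.56, S_ddd = 12.66
Terminal payoffs (S − K): max(9.93, 0) = 9.93, max(-2.775, 0) = 0, max(-11.44, 0) = 0, max(-17.34, 0) = 0
Node uu (S = 36.3): V_uu = 1/1.05·[0.8571·9.9300 + 0.1429·0.0000] = 8.1061
Node ud (S = 24.75): V_ud = 1/1.05·[0.8571·0.0000 + 0.1429·0.0000] = 0.0000
Node dd (S = 16.88): V_dd = 1/1.05·[0.8571·0.0000 + 0.1429·0.0000] = 0.0000
Node u (S = 33): V_u = 1/1.05·[0.8571·8.1061 + 0.1429·0.0000] = 6.6172
Node d (S = 22.5): V_d = 1/1.05·[0.8571·0.0000 + 0.1429·0.0000] = 0.0000
Node 0 (S = 30): V_0 = 1/1.05·[0.8571·6.6172 + 0.1429·0.0000] = 5.4018

$5.40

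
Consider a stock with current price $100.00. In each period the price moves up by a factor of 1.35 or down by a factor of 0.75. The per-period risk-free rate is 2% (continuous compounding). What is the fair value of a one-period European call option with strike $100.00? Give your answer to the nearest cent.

Risk-neutral probability p = (e^0.02 − 0.75)/(1.35 − 0.75) = 0.2702/0.6000 = 0.4503
Terminal stock prices: S_u = 135, S_d = 75
Terminal payoffs (S − K): max(35, 0) = 35, max(-25, 0) = 0
Node 0 (S = 100): V_0 = e^(−0.02)·[0.4503·35.0000 + 0.5497·0.0000] = 15.4496

$15.45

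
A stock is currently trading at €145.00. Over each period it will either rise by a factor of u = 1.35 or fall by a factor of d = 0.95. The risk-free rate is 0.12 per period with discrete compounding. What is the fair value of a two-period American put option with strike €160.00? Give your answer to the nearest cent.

€15.00

Risk-neutral probability p = (1 + 0.12 − 0.95)/(1.35 − 0.95) = 0.1700/0.4000 = 0.4250
Terminal stock prices: S_uu = 264.3, S_ud = 186, S_dd = 130.9
Terminal payoffs (K − S): max(-104.3, 0) = 0, max(-25.96, 0) = 0, max(29.14, 0) = 29.14
Node u (S = 195.8): continuation = 1/1.12·[0.4250·0.0000 + 0.5750·0.0000] = 0.0000; exercise value = 0.0000 ≤ continuation, so V_u = 0.0000
Node d (S = 137.8): continuation = 1/1.12·[0.4250·0.0000 + 0.5750·29.1375] = 14.9590; exercise value = 22.2500 > continuation, so V_d = 22.2500 (exercise)
Node 0 (S = 145): continuation = 1/1.12·[0.4250·0.0000 + 0.5750·22.2500] = 11.4230; exercise value = 15.0000 > continuation, so V_0 = 15.0000 (exercise)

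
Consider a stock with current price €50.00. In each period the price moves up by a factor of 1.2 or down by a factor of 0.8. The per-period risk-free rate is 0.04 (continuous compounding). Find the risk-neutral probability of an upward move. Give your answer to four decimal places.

p = 0.6020

Risk-neutral probability p = (e^0.04 − 0.8)/(1.2 − 0.8) = 0.2408/0.4000 = 0.6020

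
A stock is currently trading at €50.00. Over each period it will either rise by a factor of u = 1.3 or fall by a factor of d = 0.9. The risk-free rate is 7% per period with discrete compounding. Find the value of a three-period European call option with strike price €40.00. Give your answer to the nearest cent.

Risk-neutral probability p = (1 + 0.07 − 0.9)/(1.3 − 0.9) = 0.1700/0.4000 = 0.4250
Terminal stock prices: S_uuu = 109.9, S_uud = 76.05, S_udd = 52.65, S_ddd = 36.45
Terminal payoffs (S − K): max(69.85, 0) = 69.85, max(36.05, 0) = 36.05, max(12.65, 0) = 12.65, max(-3.55, 0) = 0
Node uu (S = 84.5): V_uu = 1/1.07·[0.4250·69.8500 + 0.5750·36.0500] = 47.1168
Node ud (S = 58.5): V_ud = 1/1.07·[0.4250·36.0500 + 0.5750·12.6500] = 21.1168
Node dd (S = 40.5): V_dd = 1/1.07·[0.4250·12.6500 + 0.5750·0.0000] = 5.0245
Node u (S = 65): V_u = 1/1.07·[0.4250·47.1168 + 0.5750·21.1168] = 30.0625
Node d (S = 45): V_d = 1/1.07·[0.4250·21.1168 + 0.5750·5.0245] = 11.0876
Node 0 (S = 50): V_0 = 1/1.07·[0.4250·30.0625 + 0.5750·11.0876] = 17.8990

€17.90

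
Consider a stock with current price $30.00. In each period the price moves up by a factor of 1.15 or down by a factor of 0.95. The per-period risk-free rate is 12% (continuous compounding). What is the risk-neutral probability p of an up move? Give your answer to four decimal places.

Risk-neutral probability p = (e^0.12 − 0.95)/(1.15 − 0.95) = 0.1775/0.2000 = 0.8875

p = 0.8875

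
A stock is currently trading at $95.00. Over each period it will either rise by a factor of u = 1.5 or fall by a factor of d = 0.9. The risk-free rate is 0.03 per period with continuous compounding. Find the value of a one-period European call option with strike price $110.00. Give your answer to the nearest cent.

Risk-neutral probability p = (e^0.03 − 0.9)/(1.5 − 0.9) = 0.1305/0.6000 = 0.2174
Terminal stock prices: S_u = 142.5, S_d = 85.5
Terminal payoffs (S − K): max(32.5, 0) = 32.5, max(-24.5, 0) = 0
Node 0 (S = 95): V_0 = e^(−0.03)·[0.2174·32.5000 + 0.7826·0.0000] = 6.8574

$6.86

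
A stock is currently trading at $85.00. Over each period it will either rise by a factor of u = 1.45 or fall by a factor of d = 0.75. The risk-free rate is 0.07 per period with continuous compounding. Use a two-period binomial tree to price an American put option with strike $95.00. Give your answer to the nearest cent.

$16.27

Risk-neutral probability p = (e^0.07 − 0.75)/(1.45 − 0.75) = 0.3225/0.7000 = 0.4607
Terminal stock prices: S_uu = 178.7, S_ud = 92.44, S_dd = 47.81
Terminal payoffs (K − S): max(-83.71, 0) = 0, max(2.562, 0) = 2.562, max(47.19, 0) = 47.19
Node u (S = 123.2): continuation = e^(−0.07)·[0.4607·0.0000 + 0.5393·2.5625] = 1.2885; exercise value = 0.0000 ≤ continuation, so V_u = 1.2885
Node d (S = 63.75): continuation = e^(−0.07)·[0.4607·2.5625 + 0.5393·47.1875] = 24.8274; exercise value = 31.2500 > continuation, so V_d = 31.2500 (exercise)
Node 0 (S = 85): continuation = e^(−0.07)·[0.4607·1.2885 + 0.5393·31.2500] = 16.2665; exercise value = 10.0000 ≤ continuation, so V_0 = 16.2665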